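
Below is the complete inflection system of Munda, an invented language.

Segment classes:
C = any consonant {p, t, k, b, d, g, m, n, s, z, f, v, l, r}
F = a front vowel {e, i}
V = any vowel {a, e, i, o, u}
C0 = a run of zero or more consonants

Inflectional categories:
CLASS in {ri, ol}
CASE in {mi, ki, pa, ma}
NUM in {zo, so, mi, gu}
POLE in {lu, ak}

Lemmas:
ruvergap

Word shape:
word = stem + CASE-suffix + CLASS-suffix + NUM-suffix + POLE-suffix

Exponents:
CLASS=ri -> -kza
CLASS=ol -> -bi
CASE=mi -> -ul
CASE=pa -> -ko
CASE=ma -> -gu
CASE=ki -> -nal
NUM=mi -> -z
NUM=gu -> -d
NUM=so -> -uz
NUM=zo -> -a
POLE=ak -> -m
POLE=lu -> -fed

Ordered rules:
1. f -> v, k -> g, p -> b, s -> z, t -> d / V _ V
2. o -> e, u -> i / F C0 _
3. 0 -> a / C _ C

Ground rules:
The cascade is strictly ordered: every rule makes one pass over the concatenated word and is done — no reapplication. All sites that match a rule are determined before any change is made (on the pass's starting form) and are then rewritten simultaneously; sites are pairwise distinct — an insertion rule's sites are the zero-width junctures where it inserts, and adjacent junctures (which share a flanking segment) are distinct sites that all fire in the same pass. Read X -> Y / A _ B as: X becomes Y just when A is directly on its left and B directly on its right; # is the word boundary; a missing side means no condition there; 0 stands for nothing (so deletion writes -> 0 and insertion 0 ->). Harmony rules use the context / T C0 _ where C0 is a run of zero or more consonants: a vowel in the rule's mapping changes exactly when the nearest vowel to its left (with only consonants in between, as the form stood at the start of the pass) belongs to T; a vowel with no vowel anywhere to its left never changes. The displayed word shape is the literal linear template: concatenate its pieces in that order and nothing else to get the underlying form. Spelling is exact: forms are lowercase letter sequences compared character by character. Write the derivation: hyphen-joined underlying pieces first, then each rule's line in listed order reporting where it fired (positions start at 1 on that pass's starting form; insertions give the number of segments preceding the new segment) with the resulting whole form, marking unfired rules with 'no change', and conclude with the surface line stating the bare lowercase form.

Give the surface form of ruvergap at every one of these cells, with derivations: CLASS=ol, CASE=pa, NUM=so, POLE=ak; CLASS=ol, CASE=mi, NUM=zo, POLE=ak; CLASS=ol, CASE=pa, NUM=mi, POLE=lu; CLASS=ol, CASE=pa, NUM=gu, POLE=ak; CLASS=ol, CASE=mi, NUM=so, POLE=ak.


cell CLASS=ol, CASE=pa, NUM=so, POLE=ak:
underlying: ruvergap-ko-bi-uz-m
1. f -> v, k -> g, p -> b, s -> z, t -> d / V _ V: no change
2. o -> e, u -> i / F C0 _: fires at position(s) 13: ruvergapkobiizm
3. 0 -> a / C _ C: inserts after position(s) 5, 8, 14: ruveragapakobiizam
surface: ruveragapakobiizam

cell CLASS=ol, CASE=mi, NUM=zo, POLE=ak:
underlying: ruvergap-ul-bi-a-m
1. f -> v, k -> g, p -> b, s -> z, t -> d / V _ V: fires at position(s) 8: ruvergabulbiam
2. o -> e, u -> i / F C0 _: no change
3. 0 -> a / C _ C: inserts after position(s) 5, 10: ruveragabulabiam
surface: ruveragabulabiam

cell CLASS=ol, CASE=pa, NUM=mi, POLE=lu:
underlying: ruvergap-ko-bi-z-fed
1. f -> v, k -> g, p -> b, s -> z, t -> d / V _ V: no change
2. o -> e, u -> i / F C0 _: no change
3. 0 -> a / C _ C: inserts after position(s) 5, 8, 13: ruveragapakobizafed
surface: ruveragapakobizafed

cell CLASS=ol, CASE=pa, NUM=gu, POLE=ak:
underlying: ruvergap-ko-bi-d-m
1. f -> v, k -> g, p -> b, s -> z, t -> d / V _ V: no change
2. o -> e, u -> i / F C0 _: no change
3. 0 -> a / C _ C: inserts after position(s) 5, 8, 13: ruveragapakobidam
surface: ruveragapakobidam

cell CLASS=ol, CASE=mi, NUM=so, POLE=ak:
underlying: ruvergap-ul-bi-uz-m
1. f -> v, k -> g, p -> b, s -> z, t -> d / V _ V: fires at position(s) 8: ruvergabulbiuzm
2. o -> e, u -> i / F C0 _: fires at position(s) 13: ruvergabulbiizm
3. 0 -> a / C _ C: inserts after position(s) 5, 10, 14: ruveragabulabiizam
surface: ruveragabulabiizam


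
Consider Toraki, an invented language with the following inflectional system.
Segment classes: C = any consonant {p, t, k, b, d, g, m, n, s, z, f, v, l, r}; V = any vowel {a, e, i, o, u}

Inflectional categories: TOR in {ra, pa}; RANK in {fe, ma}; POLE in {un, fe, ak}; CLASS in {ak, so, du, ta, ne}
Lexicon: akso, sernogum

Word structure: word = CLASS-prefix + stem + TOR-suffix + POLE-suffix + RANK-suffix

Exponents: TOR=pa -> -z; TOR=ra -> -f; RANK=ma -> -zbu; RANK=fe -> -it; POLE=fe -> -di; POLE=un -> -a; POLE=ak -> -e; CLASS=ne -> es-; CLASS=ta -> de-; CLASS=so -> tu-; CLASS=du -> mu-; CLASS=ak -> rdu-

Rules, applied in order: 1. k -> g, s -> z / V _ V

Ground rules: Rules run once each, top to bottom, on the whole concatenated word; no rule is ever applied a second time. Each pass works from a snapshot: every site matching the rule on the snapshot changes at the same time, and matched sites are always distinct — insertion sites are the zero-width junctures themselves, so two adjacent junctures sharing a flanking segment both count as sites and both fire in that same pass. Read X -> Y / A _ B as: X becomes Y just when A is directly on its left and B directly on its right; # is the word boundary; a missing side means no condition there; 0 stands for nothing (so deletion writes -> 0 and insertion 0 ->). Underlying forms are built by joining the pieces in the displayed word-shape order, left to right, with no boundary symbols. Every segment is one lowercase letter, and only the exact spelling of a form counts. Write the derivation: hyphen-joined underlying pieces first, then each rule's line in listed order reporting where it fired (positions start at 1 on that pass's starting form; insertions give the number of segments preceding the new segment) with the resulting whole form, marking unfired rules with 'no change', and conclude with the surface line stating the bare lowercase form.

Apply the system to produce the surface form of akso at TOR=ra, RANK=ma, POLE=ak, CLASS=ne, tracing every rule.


underlying: es-akso-f-e-zbu
1. k -> g, s -> z / V _ V: fires at position(s) 2: ezaksofezbu
surface: ezaksofezbu


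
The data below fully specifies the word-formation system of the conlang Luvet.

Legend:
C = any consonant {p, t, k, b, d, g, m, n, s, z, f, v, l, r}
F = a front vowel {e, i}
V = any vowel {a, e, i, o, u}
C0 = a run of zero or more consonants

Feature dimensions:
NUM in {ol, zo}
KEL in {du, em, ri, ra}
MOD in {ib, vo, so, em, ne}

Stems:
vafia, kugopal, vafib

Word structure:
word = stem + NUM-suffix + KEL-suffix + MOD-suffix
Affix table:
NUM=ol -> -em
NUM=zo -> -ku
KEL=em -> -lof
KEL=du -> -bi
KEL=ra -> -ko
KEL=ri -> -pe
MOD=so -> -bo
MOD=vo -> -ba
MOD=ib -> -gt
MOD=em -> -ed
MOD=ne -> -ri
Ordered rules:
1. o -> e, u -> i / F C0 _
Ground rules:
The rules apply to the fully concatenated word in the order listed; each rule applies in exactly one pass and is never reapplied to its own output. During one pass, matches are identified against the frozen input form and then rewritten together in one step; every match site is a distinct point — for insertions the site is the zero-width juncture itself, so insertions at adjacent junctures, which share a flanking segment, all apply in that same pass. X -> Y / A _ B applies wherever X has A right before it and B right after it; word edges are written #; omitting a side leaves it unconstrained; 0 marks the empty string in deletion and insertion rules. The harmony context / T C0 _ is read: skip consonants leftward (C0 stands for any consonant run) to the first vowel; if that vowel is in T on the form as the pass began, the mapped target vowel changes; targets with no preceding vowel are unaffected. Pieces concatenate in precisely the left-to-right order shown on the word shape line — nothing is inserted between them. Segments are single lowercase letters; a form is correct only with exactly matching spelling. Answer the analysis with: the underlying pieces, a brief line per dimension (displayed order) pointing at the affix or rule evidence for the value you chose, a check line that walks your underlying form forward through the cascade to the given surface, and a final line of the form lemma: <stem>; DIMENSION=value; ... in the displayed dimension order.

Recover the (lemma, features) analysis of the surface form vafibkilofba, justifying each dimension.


underlying: vafib-ku-lof-ba
NUM=zo - signalled by the affix -ku
KEL=em - signalled by the affix -lof
MOD=vo - signalled by the affix -ba
check: vafibkulofba -> vafibkilofba
lemma: vafib; NUM=zo; KEL=em; MOD=vo


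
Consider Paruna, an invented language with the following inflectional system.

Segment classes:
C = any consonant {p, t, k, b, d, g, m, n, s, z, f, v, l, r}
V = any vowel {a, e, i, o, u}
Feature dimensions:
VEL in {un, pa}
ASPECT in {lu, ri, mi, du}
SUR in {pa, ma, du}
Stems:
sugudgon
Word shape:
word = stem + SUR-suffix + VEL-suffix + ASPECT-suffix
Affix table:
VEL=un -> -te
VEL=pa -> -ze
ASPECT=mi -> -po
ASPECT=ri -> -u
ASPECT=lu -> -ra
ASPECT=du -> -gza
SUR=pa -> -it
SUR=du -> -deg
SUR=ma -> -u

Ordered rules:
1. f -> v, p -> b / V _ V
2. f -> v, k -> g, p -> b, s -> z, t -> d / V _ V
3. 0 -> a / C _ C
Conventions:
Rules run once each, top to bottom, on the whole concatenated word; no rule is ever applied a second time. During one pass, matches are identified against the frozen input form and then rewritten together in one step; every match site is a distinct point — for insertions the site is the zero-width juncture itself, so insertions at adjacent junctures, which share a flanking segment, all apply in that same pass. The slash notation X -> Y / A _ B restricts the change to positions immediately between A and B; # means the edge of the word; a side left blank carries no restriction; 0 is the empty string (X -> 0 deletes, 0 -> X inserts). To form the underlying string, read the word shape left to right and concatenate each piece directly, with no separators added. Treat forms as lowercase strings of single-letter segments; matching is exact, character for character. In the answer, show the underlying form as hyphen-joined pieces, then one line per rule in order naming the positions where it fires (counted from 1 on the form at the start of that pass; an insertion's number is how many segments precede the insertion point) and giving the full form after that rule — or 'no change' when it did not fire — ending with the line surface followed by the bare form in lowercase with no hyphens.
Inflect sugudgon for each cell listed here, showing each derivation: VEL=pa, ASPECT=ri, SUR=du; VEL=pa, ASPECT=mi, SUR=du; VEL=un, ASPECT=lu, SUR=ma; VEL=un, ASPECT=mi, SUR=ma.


cell VEL=pa, ASPECT=ri, SUR=du:
underlying: sugudgon-deg-ze-u
1. f -> v, p -> b / V _ V: no change
2. f -> v, k -> g, p -> b, s -> z, t -> d / V _ V: no change
3. 0 -> a / C _ C: inserts after position(s) 5, 8, 11: sugudagonadegazeu
surface: sugudagonadegazeu

cell VEL=pa, ASPECT=mi, SUR=du:
underlying: sugudgon-deg-ze-po
1. f -> v, p -> b / V _ V: fires at position(s) 14: sugudgondegzebo
2. f -> v, k -> g, p -> b, s -> z, t -> d / V _ V: no change
3. 0 -> a / C _ C: inserts after position(s) 5, 8, 11: sugudagonadegazebo
surface: sugudagonadegazebo

cell VEL=un, ASPECT=lu, SUR=ma:
underlying: sugudgon-u-te-ra
1. f -> v, p -> b / V _ V: no change
2. f -> v, k -> g, p -> b, s -> z, t -> d / V _ V: fires at position(s) 10: sugudgonudera
3. 0 -> a / C _ C: inserts after position(s) 5: sugudagonudera
surface: sugudagonudera

cell VEL=un, ASPECT=mi, SUR=ma:
underlying: sugudgon-u-te-po
1. f -> v, p -> b / V _ V: fires at position(s) 12: sugudgonutebo
2. f -> v, k -> g, p -> b, s -> z, t -> d / V _ V: fires at position(s) 10: sugudgonudebo
3. 0 -> a / C _ C: inserts after position(s) 5: sugudagonudebo
surface: sugudagonudebo


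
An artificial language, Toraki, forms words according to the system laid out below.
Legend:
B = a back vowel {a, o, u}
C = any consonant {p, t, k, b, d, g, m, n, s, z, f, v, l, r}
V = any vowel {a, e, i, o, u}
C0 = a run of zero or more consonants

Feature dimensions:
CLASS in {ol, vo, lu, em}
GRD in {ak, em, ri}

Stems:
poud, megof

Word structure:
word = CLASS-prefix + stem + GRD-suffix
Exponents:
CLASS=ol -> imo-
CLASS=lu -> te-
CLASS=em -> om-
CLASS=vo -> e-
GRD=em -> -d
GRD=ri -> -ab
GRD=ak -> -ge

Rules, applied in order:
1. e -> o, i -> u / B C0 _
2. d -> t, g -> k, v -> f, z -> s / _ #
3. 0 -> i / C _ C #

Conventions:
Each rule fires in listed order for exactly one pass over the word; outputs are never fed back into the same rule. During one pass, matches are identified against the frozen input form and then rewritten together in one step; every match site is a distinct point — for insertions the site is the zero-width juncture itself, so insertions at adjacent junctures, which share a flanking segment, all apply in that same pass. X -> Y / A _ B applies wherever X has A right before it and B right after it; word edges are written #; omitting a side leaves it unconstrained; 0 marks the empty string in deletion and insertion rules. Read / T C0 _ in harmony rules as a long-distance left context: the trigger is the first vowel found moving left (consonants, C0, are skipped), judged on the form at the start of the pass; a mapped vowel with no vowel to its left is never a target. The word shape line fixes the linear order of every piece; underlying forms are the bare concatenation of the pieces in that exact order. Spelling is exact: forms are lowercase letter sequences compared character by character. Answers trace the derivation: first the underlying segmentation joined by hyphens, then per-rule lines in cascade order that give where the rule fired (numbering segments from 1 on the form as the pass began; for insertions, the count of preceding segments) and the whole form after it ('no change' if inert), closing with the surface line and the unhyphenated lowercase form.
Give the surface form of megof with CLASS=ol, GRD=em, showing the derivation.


underlying: imo-megof-d
1. e -> o, i -> u / B C0 _: fires at position(s) 5: imomogofd
2. d -> t, g -> k, v -> f, z -> s / _ #: fires at position(s) 9: imomogoft
3. 0 -> i / C _ C #: inserts after position(s) 8: imomogofit
surface: imomogofit


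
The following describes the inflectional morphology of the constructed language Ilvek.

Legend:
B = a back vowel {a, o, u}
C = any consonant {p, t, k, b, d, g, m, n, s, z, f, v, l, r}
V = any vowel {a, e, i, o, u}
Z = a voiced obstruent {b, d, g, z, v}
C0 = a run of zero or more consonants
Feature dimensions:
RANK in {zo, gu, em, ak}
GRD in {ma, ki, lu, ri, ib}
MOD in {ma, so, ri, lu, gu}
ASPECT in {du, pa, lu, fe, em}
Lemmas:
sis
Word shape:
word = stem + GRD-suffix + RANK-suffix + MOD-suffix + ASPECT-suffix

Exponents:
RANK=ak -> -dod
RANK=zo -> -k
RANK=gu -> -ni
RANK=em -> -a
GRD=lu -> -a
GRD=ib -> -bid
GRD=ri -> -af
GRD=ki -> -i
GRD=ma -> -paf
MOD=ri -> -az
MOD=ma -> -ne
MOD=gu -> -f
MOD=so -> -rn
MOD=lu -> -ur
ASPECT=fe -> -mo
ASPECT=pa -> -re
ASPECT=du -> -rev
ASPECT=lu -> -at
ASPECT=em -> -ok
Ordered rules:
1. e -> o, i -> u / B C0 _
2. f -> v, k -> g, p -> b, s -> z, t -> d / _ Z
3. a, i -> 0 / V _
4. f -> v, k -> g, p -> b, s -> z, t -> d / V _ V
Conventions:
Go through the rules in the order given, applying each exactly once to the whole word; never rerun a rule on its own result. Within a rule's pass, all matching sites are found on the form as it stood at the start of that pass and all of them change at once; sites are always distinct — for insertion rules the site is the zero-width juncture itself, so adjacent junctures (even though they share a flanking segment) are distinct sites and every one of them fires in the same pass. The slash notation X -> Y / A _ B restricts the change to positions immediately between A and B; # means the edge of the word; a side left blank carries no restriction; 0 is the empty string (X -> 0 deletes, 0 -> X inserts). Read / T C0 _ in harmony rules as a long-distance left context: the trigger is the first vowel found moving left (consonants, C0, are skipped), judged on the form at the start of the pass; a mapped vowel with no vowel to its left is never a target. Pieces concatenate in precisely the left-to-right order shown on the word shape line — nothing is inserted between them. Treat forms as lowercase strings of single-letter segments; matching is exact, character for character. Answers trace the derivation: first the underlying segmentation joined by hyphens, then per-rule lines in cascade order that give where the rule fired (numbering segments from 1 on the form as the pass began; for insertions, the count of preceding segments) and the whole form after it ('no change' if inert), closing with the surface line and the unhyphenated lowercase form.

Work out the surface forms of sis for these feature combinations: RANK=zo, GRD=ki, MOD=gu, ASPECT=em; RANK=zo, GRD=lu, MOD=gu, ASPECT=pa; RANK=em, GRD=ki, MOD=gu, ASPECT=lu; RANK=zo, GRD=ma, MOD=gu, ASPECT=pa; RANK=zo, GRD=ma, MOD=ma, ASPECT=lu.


cell RANK=zo, GRD=ki, MOD=gu, ASPECT=em:
underlying: sis-i-k-f-ok
1. e -> o, i -> u / B C0 _: no change
2. f -> v, k -> g, p -> b, s -> z, t -> d / _ Z: no change
3. a, i -> 0 / V _: no change
4. f -> v, k -> g, p -> b, s -> z, t -> d / V _ V: fires at position(s) 3: sizikfok
surface: sizikfok

cell RANK=zo, GRD=lu, MOD=gu, ASPECT=pa:
underlying: sis-a-k-f-re
1. e -> o, i -> u / B C0 _: fires at position(s) 8: sisakfro
2. f -> v, k -> g, p -> b, s -> z, t -> d / _ Z: no change
3. a, i -> 0 / V _: no change
4. f -> v, k -> g, p -> b, s -> z, t -> d / V _ V: fires at position(s) 3: sizakfro
surface: sizakfro

cell RANK=em, GRD=ki, MOD=gu, ASPECT=lu:
underlying: sis-i-a-f-at
1. e -> o, i -> u / B C0 _: no change
2. f -> v, k -> g, p -> b, s -> z, t -> d / _ Z: no change
3. a, i -> 0 / V _: fires at position(s) 5: sisifat
4. f -> v, k -> g, p -> b, s -> z, t -> d / V _ V: fires at position(s) 3, 5: sizivat
surface: sizivat

cell RANK=zo, GRD=ma, MOD=gu, ASPECT=pa:
underlying: sis-paf-k-f-re
1. e -> o, i -> u / B C0 _: fires at position(s) 10: sispafkfro
2. f -> v, k -> g, p -> b, s -> z, t -> d / _ Z: no change
3. a, i -> 0 / V _: no change
4. f -> v, k -> g, p -> b, s -> z, t -> d / V _ V: no change
surface: sispafkfro

cell RANK=zo, GRD=ma, MOD=ma, ASPECT=lu:
underlying: sis-paf-k-ne-at
1. e -> o, i -> u / B C0 _: fires at position(s) 9: sispafknoat
2. f -> v, k -> g, p -> b, s -> z, t -> d / _ Z: no change
3. a, i -> 0 / V _: fires at position(s) 10: sispafknot
4. f -> v, k -> g, p -> b, s -> z, t -> d / V _ V: no change
surface: sispafknot


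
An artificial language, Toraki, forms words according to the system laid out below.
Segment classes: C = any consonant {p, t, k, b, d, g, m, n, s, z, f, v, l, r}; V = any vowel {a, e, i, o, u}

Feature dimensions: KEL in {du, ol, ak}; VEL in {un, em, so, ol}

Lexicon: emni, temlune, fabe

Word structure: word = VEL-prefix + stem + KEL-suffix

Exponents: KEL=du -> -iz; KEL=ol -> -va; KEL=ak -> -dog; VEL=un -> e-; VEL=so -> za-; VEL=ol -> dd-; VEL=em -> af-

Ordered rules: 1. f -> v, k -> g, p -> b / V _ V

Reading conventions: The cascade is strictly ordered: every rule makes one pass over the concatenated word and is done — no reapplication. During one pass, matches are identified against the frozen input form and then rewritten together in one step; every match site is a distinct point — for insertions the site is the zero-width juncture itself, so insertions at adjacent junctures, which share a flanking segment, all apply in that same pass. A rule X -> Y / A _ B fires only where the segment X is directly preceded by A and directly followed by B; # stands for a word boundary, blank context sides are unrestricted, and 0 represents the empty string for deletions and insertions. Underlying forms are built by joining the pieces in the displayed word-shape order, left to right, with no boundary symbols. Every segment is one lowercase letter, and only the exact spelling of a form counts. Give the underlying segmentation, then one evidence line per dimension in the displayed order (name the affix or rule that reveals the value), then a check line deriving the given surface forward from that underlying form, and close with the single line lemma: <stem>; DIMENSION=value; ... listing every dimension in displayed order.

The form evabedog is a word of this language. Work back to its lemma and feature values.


underlying: e-fabe-dog
KEL=ak - signalled by the affix -dog
VEL=un - signalled by the affix e-
check: efabedog -> evabedog
lemma: fabe; KEL=ak; VEL=un


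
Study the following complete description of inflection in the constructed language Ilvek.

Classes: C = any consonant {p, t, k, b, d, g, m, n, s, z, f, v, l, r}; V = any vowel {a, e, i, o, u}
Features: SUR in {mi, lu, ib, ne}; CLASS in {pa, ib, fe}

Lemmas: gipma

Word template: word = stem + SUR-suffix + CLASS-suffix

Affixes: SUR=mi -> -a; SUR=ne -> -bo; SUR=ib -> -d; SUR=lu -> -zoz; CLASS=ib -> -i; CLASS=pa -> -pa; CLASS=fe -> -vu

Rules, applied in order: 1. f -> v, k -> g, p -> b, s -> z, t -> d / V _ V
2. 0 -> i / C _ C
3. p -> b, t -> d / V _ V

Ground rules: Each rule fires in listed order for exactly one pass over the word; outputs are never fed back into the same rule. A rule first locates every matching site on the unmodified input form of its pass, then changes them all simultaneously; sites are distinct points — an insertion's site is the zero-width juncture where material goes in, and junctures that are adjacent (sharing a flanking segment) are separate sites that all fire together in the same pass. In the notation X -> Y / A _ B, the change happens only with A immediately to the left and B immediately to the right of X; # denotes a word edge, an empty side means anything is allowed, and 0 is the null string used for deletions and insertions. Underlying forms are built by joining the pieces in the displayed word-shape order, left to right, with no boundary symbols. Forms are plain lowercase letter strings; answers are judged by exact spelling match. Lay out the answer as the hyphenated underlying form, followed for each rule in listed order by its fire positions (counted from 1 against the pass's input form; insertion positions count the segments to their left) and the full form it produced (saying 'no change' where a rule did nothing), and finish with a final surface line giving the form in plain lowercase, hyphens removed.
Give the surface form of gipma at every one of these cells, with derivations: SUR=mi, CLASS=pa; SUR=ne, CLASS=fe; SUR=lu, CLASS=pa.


cell SUR=mi, CLASS=pa:
underlying: gipma-a-pa
1. f -> v, k -> g, p -> b, s -> z, t -> d / V _ V: fires at position(s) 7: gipmaaba
2. 0 -> i / C _ C: inserts after position(s) 3: gipimaaba
3. p -> b, t -> d / V _ V: fires at position(s) 3: gibimaaba
surface: gibimaaba

cell SUR=ne, CLASS=fe:
underlying: gipma-bo-vu
1. f -> v, k -> g, p -> b, s -> z, t -> d / V _ V: no change
2. 0 -> i / C _ C: inserts after position(s) 3: gipimabovu
3. p -> b, t -> d / V _ V: fires at position(s) 3: gibimabovu
surface: gibimabovu

cell SUR=lu, CLASS=pa:
underlying: gipma-zoz-pa
1. f -> v, k -> g, p -> b, s -> z, t -> d / V _ V: no change
2. 0 -> i / C _ C: inserts after position(s) 3, 8: gipimazozipa
3. p -> b, t -> d / V _ V: fires at position(s) 3, 11: gibimazoziba
surface: gibimazoziba


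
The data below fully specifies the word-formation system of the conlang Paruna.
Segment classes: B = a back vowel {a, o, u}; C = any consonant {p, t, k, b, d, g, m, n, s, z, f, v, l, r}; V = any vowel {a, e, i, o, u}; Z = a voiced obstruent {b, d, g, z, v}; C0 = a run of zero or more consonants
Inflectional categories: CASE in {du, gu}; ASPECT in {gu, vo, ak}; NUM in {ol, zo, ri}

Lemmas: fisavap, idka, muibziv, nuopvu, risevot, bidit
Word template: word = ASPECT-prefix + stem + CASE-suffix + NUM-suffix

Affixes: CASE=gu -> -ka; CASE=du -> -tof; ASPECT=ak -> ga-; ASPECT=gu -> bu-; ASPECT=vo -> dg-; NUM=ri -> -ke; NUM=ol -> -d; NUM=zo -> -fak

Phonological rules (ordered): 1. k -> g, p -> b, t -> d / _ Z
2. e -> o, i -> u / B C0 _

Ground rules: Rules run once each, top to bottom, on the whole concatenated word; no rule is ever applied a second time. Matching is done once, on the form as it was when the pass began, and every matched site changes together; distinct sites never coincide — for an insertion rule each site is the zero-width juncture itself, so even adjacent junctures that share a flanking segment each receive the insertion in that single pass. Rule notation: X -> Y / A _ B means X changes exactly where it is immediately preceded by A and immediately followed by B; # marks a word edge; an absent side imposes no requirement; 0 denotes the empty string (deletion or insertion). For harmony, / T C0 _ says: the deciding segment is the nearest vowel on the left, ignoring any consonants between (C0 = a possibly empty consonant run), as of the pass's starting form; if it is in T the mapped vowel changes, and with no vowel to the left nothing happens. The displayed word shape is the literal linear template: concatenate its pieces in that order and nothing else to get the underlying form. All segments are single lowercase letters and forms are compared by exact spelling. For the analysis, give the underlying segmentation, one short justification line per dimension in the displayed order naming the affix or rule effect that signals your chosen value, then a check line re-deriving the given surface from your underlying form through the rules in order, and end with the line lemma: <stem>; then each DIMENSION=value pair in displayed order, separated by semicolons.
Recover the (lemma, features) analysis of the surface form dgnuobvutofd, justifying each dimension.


underlying: dg-nuopvu-tof-d
CASE=du - signalled by the affix -tof
ASPECT=vo - signalled by the affix dg-
NUM=ol - signalled by the affix -d
check: dgnuopvutofd -> dgnuobvutofd -> dgnuobvutofd
lemma: nuopvu; CASE=du; ASPECT=vo; NUM=ol


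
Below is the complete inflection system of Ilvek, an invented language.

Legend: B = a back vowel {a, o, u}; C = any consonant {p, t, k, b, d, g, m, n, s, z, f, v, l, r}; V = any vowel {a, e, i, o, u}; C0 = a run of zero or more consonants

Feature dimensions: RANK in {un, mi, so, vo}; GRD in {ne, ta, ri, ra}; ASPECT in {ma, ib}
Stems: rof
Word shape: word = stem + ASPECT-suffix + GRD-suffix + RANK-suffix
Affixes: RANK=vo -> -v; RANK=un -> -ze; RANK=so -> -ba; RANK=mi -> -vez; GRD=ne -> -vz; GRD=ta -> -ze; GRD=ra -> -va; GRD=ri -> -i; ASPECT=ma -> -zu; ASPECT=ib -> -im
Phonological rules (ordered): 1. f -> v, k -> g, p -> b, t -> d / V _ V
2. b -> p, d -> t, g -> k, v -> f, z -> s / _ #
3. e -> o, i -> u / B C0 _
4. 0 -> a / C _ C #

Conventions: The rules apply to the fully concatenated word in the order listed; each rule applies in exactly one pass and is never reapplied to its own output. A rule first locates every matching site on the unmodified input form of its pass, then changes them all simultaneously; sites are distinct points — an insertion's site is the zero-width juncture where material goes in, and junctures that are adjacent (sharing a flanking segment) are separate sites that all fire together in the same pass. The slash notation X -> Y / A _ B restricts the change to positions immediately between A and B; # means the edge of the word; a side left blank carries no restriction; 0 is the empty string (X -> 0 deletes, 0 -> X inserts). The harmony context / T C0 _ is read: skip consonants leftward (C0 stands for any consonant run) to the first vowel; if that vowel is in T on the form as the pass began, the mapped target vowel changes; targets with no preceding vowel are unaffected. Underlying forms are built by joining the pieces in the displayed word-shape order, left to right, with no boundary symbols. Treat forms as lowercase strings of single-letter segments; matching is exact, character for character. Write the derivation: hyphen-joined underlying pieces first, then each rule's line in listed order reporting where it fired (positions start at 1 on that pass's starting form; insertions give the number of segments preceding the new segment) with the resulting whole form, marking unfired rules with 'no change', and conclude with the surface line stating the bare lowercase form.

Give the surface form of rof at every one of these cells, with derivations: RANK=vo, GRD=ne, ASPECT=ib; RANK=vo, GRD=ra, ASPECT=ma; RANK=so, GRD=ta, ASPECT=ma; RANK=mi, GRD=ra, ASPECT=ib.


cell RANK=vo, GRD=ne, ASPECT=ib:
underlying: rof-im-vz-v
1. f -> v, k -> g, p -> b, t -> d / V _ V: fires at position(s) 3: rovimvzv
2. b -> p, d -> t, g -> k, v -> f, z -> s / _ #: fires at position(s) 8: rovimvzf
3. e -> o, i -> u / B C0 _: fires at position(s) 4: rovumvzf
4. 0 -> a / C _ C #: inserts after position(s) 7: rovumvzaf
surface: rovumvzaf

cell RANK=vo, GRD=ra, ASPECT=ma:
underlying: rof-zu-va-v
1. f -> v, k -> g, p -> b, t -> d / V _ V: no change
2. b -> p, d -> t, g -> k, v -> f, z -> s / _ #: fires at position(s) 8: rofzuvaf
3. e -> o, i -> u / B C0 _: no change
4. 0 -> a / C _ C #: no change
surface: rofzuvaf

cell RANK=so, GRD=ta, ASPECT=ma:
underlying: rof-zu-ze-ba
1. f -> v, k -> g, p -> b, t -> d / V _ V: no change
2. b -> p, d -> t, g -> k, v -> f, z -> s / _ #: no change
3. e -> o, i -> u / B C0 _: fires at position(s) 7: rofzuzoba
4. 0 -> a / C _ C #: no change
surface: rofzuzoba

cell RANK=mi, GRD=ra, ASPECT=ib:
underlying: rof-im-va-vez
1. f -> v, k -> g, p -> b, t -> d / V _ V: fires at position(s) 3: rovimvavez
2. b -> p, d -> t, g -> k, v -> f, z -> s / _ #: fires at position(s) 10: rovimvaves
3. e -> o, i -> u / B C0 _: fires at position(s) 4, 9: rovumvavos
4. 0 -> a / C _ C #: no change
surface: rovumvavos


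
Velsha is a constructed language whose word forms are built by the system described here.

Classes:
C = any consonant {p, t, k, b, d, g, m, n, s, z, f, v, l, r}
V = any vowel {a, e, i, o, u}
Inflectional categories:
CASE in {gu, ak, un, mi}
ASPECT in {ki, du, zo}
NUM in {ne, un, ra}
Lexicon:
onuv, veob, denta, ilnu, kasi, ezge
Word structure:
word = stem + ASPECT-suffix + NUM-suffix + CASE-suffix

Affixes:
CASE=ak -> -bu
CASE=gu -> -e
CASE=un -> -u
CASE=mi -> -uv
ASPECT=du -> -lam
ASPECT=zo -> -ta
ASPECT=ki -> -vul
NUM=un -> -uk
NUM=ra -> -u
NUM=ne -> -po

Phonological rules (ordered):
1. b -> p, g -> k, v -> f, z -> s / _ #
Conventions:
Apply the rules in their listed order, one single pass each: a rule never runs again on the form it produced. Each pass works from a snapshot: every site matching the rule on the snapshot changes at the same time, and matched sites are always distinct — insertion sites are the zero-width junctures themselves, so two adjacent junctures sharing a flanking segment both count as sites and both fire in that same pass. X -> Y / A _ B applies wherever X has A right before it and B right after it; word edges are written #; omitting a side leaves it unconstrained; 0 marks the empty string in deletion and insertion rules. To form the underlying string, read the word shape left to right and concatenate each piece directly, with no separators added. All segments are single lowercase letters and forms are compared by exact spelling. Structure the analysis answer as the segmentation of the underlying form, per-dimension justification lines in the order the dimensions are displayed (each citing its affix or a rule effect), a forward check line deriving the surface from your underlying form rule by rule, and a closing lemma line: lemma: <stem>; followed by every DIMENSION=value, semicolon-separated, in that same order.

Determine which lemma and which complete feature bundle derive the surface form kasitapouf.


underlying: kasi-ta-po-uv
CASE=mi - signalled by the affix -uv
ASPECT=zo - signalled by the affix -ta
NUM=ne - signalled by the affix -po
check: kasitapouv -> kasitapouf
lemma: kasi; CASE=mi; ASPECT=zo; NUM=ne


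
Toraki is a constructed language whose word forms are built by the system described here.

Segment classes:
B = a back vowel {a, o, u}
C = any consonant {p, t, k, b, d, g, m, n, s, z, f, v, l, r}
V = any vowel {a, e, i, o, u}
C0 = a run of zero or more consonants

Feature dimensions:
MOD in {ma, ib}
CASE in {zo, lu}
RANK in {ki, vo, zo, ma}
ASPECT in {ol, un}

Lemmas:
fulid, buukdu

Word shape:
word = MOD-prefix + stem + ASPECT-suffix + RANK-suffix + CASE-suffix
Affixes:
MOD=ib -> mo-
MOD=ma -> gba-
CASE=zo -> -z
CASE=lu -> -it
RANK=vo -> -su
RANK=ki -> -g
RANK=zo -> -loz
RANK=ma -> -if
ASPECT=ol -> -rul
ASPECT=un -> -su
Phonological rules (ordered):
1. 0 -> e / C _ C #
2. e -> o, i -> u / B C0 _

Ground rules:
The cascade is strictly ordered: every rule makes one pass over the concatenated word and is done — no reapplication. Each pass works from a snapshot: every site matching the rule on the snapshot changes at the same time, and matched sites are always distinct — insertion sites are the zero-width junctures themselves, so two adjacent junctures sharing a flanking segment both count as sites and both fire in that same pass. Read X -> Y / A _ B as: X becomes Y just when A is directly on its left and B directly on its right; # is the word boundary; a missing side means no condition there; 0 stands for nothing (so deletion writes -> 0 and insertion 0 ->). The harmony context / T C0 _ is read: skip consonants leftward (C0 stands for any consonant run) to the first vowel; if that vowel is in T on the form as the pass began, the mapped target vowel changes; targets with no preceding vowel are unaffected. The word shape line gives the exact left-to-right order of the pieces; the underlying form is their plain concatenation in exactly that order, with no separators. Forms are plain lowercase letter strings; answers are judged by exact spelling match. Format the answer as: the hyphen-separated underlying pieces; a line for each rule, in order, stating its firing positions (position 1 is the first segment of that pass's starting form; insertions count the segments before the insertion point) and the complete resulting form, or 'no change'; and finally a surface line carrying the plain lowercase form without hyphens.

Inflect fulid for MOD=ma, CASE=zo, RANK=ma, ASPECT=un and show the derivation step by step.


underlying: gba-fulid-su-if-z
1. 0 -> e / C _ C #: inserts after position(s) 12: gbafulidsuifez
2. e -> o, i -> u / B C0 _: fires at position(s) 7, 11: gbafuludsuufez
surface: gbafuludsuufez


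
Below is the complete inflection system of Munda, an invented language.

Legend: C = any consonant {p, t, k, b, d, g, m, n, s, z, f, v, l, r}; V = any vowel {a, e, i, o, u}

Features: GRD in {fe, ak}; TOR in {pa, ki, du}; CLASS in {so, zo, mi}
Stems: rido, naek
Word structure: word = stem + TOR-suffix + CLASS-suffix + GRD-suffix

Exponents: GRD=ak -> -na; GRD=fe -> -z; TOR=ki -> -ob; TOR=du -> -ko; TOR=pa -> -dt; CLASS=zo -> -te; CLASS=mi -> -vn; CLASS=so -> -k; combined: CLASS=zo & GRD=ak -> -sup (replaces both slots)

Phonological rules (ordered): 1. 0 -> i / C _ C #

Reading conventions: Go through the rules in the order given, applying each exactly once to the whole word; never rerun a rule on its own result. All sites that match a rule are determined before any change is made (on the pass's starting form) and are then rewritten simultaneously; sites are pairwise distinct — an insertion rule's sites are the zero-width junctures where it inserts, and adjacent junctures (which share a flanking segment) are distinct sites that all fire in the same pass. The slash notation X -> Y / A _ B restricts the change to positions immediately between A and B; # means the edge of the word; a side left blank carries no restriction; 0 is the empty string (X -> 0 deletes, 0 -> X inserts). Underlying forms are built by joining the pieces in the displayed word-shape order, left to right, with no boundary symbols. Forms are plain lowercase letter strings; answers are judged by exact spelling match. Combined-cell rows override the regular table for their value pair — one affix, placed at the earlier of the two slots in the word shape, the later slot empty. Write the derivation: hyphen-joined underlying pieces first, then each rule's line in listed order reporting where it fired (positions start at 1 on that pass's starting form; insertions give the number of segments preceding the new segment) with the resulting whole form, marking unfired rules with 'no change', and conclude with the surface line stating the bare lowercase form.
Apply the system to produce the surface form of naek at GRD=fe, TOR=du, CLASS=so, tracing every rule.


underlying: naek-ko-k-z
1. 0 -> i / C _ C #: inserts after position(s) 7: naekkokiz
surface: naekkokiz


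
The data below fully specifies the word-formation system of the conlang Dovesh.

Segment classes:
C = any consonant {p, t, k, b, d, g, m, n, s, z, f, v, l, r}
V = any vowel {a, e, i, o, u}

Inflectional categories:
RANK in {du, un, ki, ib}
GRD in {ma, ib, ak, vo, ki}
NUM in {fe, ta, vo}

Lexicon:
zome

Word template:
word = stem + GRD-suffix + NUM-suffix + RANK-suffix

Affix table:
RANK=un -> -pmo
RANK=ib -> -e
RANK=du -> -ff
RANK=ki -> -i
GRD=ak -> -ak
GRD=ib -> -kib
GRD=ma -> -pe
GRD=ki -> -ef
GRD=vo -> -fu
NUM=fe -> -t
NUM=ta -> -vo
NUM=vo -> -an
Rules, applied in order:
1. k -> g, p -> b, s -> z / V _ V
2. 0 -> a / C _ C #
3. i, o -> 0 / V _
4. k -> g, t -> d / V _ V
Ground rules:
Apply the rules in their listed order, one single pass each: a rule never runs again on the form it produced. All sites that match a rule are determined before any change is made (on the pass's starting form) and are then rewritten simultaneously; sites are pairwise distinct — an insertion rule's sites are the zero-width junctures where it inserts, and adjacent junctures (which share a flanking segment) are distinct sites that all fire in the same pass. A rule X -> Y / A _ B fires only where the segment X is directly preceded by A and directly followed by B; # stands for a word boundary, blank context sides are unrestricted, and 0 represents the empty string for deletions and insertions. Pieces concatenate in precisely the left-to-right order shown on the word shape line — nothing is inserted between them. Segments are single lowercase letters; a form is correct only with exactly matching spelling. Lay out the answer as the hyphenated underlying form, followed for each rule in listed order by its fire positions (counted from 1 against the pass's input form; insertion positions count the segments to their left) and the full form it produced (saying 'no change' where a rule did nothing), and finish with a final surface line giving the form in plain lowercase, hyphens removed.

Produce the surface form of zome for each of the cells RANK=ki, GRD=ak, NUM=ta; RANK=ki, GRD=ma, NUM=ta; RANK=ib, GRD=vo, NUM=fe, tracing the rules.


cell RANK=ki, GRD=ak, NUM=ta:
underlying: zome-ak-vo-i
1. k -> g, p -> b, s -> z / V _ V: no change
2. 0 -> a / C _ C #: no change
3. i, o -> 0 / V _: fires at position(s) 9: zomeakvo
4. k -> g, t -> d / V _ V: no change
surface: zomeakvo

cell RANK=ki, GRD=ma, NUM=ta:
underlying: zome-pe-vo-i
1. k -> g, p -> b, s -> z / V _ V: fires at position(s) 5: zomebevoi
2. 0 -> a / C _ C #: no change
3. i, o -> 0 / V _: fires at position(s) 9: zomebevo
4. k -> g, t -> d / V _ V: no change
surface: zomebevo

cell RANK=ib, GRD=vo, NUM=fe:
underlying: zome-fu-t-e
1. k -> g, p -> b, s -> z / V _ V: no change
2. 0 -> a / C _ C #: no change
3. i, o -> 0 / V _: no change
4. k -> g, t -> d / V _ V: fires at position(s) 7: zomefude
surface: zomefude


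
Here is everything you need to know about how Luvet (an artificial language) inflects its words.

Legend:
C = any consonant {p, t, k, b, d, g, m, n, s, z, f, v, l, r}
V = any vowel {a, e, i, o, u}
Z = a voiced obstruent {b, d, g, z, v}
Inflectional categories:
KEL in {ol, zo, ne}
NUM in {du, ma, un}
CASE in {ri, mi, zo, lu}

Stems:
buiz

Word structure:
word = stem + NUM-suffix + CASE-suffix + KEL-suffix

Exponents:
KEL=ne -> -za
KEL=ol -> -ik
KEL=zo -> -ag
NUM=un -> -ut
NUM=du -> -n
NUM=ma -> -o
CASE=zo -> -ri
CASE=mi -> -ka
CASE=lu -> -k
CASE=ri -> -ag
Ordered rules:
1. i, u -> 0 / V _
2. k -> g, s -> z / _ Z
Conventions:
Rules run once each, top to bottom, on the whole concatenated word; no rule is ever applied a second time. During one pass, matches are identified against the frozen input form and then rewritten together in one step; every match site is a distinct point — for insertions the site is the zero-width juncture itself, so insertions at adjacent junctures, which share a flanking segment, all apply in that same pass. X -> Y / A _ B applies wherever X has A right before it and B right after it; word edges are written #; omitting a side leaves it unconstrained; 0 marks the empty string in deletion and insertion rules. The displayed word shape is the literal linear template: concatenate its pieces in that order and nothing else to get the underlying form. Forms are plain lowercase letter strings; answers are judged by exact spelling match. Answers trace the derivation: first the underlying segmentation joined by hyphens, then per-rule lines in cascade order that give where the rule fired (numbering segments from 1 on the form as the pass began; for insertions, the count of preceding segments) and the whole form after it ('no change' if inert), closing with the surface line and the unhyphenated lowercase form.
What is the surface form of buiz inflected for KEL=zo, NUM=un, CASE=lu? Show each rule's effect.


underlying: buiz-ut-k-ag
1. i, u -> 0 / V _: fires at position(s) 3: buzutkag
2. k -> g, s -> z / _ Z: no change
surface: buzutkag
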